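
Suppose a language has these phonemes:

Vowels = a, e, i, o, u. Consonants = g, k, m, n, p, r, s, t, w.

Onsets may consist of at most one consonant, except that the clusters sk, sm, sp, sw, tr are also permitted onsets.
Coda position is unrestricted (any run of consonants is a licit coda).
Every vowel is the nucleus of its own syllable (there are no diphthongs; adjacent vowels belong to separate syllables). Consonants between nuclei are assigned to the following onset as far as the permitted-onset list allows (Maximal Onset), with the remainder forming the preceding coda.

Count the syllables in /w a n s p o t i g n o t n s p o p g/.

5

Nuclei (vowels): a, o, i, o, o → 5 syllables.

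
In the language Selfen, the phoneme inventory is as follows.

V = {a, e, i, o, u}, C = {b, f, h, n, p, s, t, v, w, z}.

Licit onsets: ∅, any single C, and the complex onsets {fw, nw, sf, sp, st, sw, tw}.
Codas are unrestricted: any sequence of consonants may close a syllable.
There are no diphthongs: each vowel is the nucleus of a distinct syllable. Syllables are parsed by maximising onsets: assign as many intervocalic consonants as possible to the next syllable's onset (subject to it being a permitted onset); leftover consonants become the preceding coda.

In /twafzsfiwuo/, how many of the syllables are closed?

Vowels present: a, i, u, o; each is a nucleus, giving 4 syllables.
V1 /a/ – V2 /i/: /fzsf/ — longest licit onset from the right is /sf/, leaving /fz/ as coda.
V2 /i/ – V3 /u/: /w/ → onset of the next syllable (single consonants are always licit onsets).
V3 /u/ – V4 /o/: no consonants, so the boundary falls immediately after /u/.
Syllabification: twafz.sfi.wu.o.
Classifying each syllable: /twafz/ (closed), /sfi/ (open), /wu/ (open), /o/ (open).
Closed syllables: 1.

1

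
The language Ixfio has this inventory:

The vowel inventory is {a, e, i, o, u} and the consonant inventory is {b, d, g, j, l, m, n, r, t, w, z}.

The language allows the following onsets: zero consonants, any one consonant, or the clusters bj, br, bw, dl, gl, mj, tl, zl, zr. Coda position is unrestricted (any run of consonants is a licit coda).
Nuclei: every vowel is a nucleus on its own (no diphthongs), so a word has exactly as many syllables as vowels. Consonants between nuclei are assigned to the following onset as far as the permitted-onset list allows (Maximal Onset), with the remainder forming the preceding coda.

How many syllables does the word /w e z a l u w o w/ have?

Nuclei (vowels): e, a, u, o → 4 syllables.

4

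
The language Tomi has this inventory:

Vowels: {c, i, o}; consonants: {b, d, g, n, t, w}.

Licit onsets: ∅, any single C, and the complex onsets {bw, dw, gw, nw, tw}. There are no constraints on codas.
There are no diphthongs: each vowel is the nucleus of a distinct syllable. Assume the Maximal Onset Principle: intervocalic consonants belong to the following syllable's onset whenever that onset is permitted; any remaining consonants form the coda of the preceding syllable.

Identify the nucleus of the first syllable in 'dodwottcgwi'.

o

Nuclei (vowels): o, o, c, i → 4 syllables.
The first nucleus (vowel 1 from the left) is /o/.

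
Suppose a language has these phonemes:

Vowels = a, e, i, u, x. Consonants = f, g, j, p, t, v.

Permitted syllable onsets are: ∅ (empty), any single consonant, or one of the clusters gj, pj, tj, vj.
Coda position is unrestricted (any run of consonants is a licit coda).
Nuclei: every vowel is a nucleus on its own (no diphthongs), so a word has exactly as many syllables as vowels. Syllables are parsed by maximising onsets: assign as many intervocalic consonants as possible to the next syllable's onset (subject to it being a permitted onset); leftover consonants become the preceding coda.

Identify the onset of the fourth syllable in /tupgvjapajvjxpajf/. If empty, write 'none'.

vj

Nuclei (vowels): u, a, a, x, a → 5 syllables.
σ1/σ2 boundary: cluster /pgvj/ — the longest permitted-onset suffix is /vj/; onset = /vj/, preceding coda = /pg/.
σ2/σ3 boundary: /p/ → onset of the next syllable (single consonants are always licit onsets).
σ3/σ4 boundary: /jvj/ splits as /j/ + /vj/ (/vj/ is the longest suffix that is a licit onset).
σ4/σ5 boundary: just /p/ — single C goes to the following onset.
Putting it together: tupg.vja.paj.vjx.pajf.
Syllable 4 is /vjx/: onset /vj/, nucleus /x/, coda ∅.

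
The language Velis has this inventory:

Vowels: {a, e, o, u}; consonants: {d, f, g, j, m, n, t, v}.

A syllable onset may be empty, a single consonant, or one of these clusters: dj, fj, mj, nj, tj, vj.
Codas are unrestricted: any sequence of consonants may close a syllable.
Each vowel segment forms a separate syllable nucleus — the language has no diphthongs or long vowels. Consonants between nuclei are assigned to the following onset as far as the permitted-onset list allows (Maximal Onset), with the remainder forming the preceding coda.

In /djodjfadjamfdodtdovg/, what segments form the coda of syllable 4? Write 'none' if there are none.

Vowels present: o, a, a, o, o; each is a nucleus, giving 5 syllables.
V1 /o/ – V2 /a/: cluster /djf/ — the longest permitted-onset suffix is /f/; onset = /f/, preceding coda = /dj/.
V2 /a/ – V3 /a/: /dj/ is a licit onset in full, so it all attaches to the next syllable.
V3 /a/ – V4 /o/: /mfd/; trying suffixes from longest down, /d/ is the first permitted one, so coda /mf/ | onset /d/.
V4 /o/ – V5 /o/: /dtd/ splits as /dt/ + /d/ (/d/ is the longest suffix that is a licit onset).
So the parse is djodj.fa.djamf.dodt.dovg.
Syllable 4 is /dodt/: onset /d/, nucleus /o/, coda /dt/.

dt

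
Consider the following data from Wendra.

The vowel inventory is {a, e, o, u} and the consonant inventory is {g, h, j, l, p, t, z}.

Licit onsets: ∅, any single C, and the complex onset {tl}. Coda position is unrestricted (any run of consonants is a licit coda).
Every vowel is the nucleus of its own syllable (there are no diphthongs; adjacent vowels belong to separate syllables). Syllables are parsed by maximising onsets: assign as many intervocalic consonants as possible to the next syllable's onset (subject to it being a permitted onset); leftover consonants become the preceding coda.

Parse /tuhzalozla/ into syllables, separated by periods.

tuh.za.loz.la

Vowels present: u, a, o, a; each is a nucleus, giving 4 syllables.
/u…a/ gap (V1→V2): /hz/ — longest licit onset from the right is /z/, leaving /h/ as coda.
/a…o/ gap (V2→V3): /l/ is a single consonant, so it becomes the next onset.
/o…a/ gap (V3→V4): /zl/ — longest licit onset from the right is /l/, leaving /z/ as coda.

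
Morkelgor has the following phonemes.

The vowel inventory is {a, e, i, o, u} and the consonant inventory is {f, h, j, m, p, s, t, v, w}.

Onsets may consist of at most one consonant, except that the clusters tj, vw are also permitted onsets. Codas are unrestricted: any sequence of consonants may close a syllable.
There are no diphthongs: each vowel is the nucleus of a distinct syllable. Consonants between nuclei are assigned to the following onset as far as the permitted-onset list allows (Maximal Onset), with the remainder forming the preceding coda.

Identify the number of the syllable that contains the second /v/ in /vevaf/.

Nuclei (vowels): e, a → 2 syllables.
Between /e/ (V1) and /a/ (V2): just /v/ — single C goes to the following onset.
Result: ve.vaf.
The second /v/ is in the onset of syllable 2 (/vaf/).

2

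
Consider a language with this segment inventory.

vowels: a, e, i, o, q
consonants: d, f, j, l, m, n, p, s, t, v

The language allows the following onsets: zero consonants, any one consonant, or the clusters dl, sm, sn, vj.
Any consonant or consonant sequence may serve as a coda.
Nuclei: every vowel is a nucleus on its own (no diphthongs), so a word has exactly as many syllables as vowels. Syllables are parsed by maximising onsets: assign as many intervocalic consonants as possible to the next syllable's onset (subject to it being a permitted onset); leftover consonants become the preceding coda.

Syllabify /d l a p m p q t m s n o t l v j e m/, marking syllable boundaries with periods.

dlapm.pqtm.snotl.vjem

Vowels present: a, q, o, e; each is a nucleus, giving 4 syllables.
V1 /a/ – V2 /q/: /pmp/; trying suffixes from longest down, /p/ is the first permitted one, so coda /pm/ | onset /p/.
V2 /q/ – V3 /o/: /tmsn/ splits as /tm/ + /sn/ (/sn/ is the longest suffix that is a licit onset).
V3 /o/ – V4 /e/: cluster /tlvj/ — the longest permitted-onset suffix is /vj/; onset = /vj/, preceding coda = /tl/.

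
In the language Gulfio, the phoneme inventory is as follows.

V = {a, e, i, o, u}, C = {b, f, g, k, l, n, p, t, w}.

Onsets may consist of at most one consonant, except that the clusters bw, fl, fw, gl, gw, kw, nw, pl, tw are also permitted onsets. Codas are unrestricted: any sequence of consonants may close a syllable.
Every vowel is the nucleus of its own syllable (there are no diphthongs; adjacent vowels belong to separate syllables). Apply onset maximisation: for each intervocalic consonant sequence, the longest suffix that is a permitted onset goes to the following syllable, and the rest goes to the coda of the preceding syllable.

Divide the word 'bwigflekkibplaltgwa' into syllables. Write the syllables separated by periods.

bwig.flek.kib.plalt.gwa

The vowels are i, e, i, a, a — 5 nuclei, so 5 syllables.
σ1/σ2 boundary: /gfl/; trying suffixes from longest down, /fl/ is the first permitted one, so coda /g/ | onset /fl/.
σ2/σ3 boundary: /kk/ — longest licit onset from the right is /k/, leaving /k/ as coda.
σ3/σ4 boundary: /bpl/ — longest licit onset from the right is /pl/, leaving /b/ as coda.
σ4/σ5 boundary: /ltgw/; trying suffixes from longest down, /gw/ is the first permitted one, so coda /lt/ | onset /gw/.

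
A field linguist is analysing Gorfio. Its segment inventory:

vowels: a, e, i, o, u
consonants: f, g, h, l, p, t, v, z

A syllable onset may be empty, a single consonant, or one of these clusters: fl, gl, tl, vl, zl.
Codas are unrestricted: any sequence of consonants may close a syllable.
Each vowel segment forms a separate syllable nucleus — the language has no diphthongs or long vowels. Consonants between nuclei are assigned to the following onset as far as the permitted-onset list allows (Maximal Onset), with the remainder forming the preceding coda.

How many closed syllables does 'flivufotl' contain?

1

Vowels present: i, u, o; each is a nucleus, giving 3 syllables.
/i…u/ gap (V1→V2): just /v/ — single C goes to the following onset.
/u…o/ gap (V2→V3): /f/ is a single consonant, so it becomes the next onset.
Result: fli.vu.fotl.
Classifying each syllable: /fli/ (open), /vu/ (open), /fotl/ (closed).
Closed syllables: 1.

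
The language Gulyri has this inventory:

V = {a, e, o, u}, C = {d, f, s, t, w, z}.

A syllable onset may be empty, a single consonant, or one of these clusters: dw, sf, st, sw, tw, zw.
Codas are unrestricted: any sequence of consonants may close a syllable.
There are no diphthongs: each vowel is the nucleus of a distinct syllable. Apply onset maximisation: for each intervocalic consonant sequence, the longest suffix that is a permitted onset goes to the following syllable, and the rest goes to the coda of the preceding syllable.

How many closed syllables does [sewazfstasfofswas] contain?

3

Vowels present: e, a, a, o, a; each is a nucleus, giving 5 syllables.
σ1/σ2 boundary: /w/ → onset of the next syllable (single consonants are always licit onsets).
σ2/σ3 boundary: cluster /zfst/ — the longest permitted-onset suffix is /st/; onset = /st/, preceding coda = /zf/.
σ3/σ4 boundary: /sf/ — entire cluster is a permitted onset → onset /sf/, coda ∅.
σ4/σ5 boundary: /fsw/; trying suffixes from longest down, /sw/ is the first permitted one, so coda /f/ | onset /sw/.
Putting it together: se.wazf.sta.sfof.swas.
Classifying each syllable: /se/ (open), /wazf/ (closed), /sta/ (open), /sfof/ (closed), /swas/ (closed).
Closed syllables: 3.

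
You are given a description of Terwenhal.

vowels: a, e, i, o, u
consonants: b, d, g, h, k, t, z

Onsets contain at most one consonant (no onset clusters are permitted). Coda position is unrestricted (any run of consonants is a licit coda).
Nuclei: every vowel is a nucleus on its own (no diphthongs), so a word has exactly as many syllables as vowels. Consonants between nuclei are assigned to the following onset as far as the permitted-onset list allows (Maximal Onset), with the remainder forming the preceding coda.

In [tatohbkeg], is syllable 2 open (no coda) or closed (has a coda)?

Vowels present: a, o, e; each is a nucleus, giving 3 syllables.
Between /a/ (V1) and /o/ (V2): /t/ → onset of the next syllable (single consonants are always licit onsets).
Between /o/ (V2) and /e/ (V3): /hbk/ splits as /hb/ + /k/ (/k/ is the longest suffix that is a licit onset).
So the parse is ta.tohb.keg.
Syllable 2 is /tohb/ with coda /hb/, so it is closed.

closed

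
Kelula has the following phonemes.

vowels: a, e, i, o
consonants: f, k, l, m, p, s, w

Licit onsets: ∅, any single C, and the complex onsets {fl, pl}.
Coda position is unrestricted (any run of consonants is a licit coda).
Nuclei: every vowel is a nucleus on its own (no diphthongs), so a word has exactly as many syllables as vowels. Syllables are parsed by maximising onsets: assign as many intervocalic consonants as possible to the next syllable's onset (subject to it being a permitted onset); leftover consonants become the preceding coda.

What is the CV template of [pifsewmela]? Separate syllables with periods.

CVC.CVC.CV.CV

Nuclei (vowels): i, e, e, a → 4 syllables.
/i…e/ gap (V1→V2): /fs/ splits as /f/ + /s/ (/s/ is the longest suffix that is a licit onset).
/e…e/ gap (V2→V3): /wm/; trying suffixes from longest down, /m/ is the first permitted one, so coda /w/ | onset /m/.
/e…a/ gap (V3→V4): just /l/ — single C goes to the following onset.
So the parse is pif.sew.me.la.
Mapping each syllable to C/V: /pif/ → CVC, /sew/ → CVC, /me/ → CV, /la/ → CV.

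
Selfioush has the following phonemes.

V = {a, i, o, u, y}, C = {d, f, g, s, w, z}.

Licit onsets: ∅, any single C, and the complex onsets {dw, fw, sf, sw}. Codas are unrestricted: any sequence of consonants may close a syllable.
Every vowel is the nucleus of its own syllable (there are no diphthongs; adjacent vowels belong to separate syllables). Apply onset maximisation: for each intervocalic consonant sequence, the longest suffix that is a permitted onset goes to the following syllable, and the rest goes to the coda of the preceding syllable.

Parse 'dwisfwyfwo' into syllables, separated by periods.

dwis.fwy.fwo

The vowels are i, y, o — 3 nuclei, so 3 syllables.
σ1/σ2 boundary: /sfw/ — longest licit onset from the right is /fw/, leaving /s/ as coda.
σ2/σ3 boundary: cluster /fw/ — /fw/ is itself a permitted onset, so the whole cluster goes right; preceding coda = ∅.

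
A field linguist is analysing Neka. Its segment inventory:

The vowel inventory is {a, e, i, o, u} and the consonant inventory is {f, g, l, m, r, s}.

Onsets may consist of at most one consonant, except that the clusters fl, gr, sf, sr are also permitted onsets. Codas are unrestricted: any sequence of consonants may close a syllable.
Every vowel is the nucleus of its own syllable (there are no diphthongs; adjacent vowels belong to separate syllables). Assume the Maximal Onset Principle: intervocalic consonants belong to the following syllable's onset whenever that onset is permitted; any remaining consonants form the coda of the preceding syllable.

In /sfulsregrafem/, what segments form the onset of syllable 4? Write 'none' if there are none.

f

Vowels present: u, e, a, e; each is a nucleus, giving 4 syllables.
V1 /u/ – V2 /e/: /lsr/ — longest licit onset from the right is /sr/, leaving /l/ as coda.
V2 /e/ – V3 /a/: /gr/ — entire cluster is a permitted onset → onset /gr/, coda ∅.
V3 /a/ – V4 /e/: /f/ is a single consonant, so it becomes the next onset.
Result: sful.sre.gra.fem.
Syllable 4 is /fem/: onset /f/, nucleus /e/, coda /m/.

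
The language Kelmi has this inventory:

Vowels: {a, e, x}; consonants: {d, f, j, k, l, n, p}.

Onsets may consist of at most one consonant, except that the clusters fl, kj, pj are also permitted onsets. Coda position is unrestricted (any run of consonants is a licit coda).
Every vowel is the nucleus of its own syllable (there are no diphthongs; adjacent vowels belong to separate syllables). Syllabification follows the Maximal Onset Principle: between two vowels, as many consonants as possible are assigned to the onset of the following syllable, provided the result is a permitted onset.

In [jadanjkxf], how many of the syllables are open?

1

The vowels are a, a, x — 3 nuclei, so 3 syllables.
V1 /a/ – V2 /a/: /d/ → onset of the next syllable (single consonants are always licit onsets).
V2 /a/ – V3 /x/: /njk/ — longest licit onset from the right is /k/, leaving /nj/ as coda.
So the parse is ja.danj.kxf.
Classifying each syllable: /ja/ (open), /danj/ (closed), /kxf/ (closed).
Open syllables: 1.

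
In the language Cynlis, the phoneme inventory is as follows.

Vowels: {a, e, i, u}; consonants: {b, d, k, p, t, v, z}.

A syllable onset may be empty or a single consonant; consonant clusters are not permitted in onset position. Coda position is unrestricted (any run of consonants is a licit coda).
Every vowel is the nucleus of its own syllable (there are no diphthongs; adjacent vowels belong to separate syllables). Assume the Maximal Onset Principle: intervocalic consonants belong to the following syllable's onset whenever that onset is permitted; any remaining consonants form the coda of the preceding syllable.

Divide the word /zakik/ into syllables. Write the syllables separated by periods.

za.kik

Vowels present: a, i; each is a nucleus, giving 2 syllables.
σ1/σ2 boundary: /k/ → onset of the next syllable (single consonants are always licit onsets).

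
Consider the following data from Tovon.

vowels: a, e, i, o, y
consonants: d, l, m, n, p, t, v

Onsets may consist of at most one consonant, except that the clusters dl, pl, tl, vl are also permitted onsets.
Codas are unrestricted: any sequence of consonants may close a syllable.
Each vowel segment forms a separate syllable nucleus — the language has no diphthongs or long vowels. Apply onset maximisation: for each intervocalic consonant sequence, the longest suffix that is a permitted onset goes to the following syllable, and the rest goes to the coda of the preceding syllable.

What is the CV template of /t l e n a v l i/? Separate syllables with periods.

CCV.CV.CCV

Vowels present: e, a, i; each is a nucleus, giving 3 syllables.
V1 /e/ – V2 /a/: just /n/ — single C goes to the following onset.
V2 /a/ – V3 /i/: /vl/ — entire cluster is a permitted onset → onset /vl/, coda ∅.
So the parse is tle.na.vli.
Mapping each syllable to C/V: /tle/ → CCV, /na/ → CV, /vli/ → CCV.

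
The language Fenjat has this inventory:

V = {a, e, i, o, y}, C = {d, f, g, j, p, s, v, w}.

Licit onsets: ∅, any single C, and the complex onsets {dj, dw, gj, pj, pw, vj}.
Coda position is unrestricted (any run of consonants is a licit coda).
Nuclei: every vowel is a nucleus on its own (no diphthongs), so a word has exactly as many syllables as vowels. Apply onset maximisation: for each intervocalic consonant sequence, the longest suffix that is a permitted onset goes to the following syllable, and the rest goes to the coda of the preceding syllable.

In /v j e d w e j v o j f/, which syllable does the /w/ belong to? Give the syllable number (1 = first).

2

Vowels present: e, e, o; each is a nucleus, giving 3 syllables.
σ1/σ2 boundary: /dw/ is a licit onset in full, so it all attaches to the next syllable.
σ2/σ3 boundary: /jv/ splits as /j/ + /v/ (/v/ is the longest suffix that is a licit onset).
So the parse is vje.dwej.vojf.
The /w/ is in the onset of syllable 2 (/dwej/).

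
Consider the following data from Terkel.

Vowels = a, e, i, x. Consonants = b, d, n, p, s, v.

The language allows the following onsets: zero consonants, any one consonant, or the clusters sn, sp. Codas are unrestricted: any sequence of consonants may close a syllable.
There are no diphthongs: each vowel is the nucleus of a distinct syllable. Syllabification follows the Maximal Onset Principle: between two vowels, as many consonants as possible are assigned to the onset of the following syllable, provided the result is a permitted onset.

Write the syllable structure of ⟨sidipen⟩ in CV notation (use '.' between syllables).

CV.CV.CVC

Nuclei (vowels): i, i, e → 3 syllables.
Between /i/ (V1) and /i/ (V2): /d/ → onset of the next syllable (single consonants are always licit onsets).
Between /i/ (V2) and /e/ (V3): /p/ is a single consonant, so it becomes the next onset.
Putting it together: si.di.pen.
Mapping each syllable to C/V: /si/ → CV, /di/ → CV, /pen/ → CVC.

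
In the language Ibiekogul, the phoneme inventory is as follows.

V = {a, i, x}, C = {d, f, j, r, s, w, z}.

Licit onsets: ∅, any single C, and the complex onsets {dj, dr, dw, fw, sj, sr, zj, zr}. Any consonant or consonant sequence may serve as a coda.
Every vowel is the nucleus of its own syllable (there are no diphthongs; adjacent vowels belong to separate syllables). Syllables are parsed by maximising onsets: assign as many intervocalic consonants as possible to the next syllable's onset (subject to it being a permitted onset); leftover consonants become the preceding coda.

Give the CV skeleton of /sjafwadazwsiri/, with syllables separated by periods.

CCV.CCV.CVCC.CV.CV

Vowels present: a, a, a, i, i; each is a nucleus, giving 5 syllables.
/a…a/ gap (V1→V2): cluster /fw/ — /fw/ is itself a permitted onset, so the whole cluster goes right; preceding coda = ∅.
/a…a/ gap (V2→V3): just /d/ — single C goes to the following onset.
/a…i/ gap (V3→V4): /zws/ — longest licit onset from the right is /s/, leaving /zw/ as coda.
/i…i/ gap (V4→V5): /r/ → onset of the next syllable (single consonants are always licit onsets).
Result: sja.fwa.dazw.si.ri.
Mapping each syllable to C/V: /sja/ → CCV, /fwa/ → CCV, /dazw/ → CVCC, /si/ → CV, /ri/ → CV.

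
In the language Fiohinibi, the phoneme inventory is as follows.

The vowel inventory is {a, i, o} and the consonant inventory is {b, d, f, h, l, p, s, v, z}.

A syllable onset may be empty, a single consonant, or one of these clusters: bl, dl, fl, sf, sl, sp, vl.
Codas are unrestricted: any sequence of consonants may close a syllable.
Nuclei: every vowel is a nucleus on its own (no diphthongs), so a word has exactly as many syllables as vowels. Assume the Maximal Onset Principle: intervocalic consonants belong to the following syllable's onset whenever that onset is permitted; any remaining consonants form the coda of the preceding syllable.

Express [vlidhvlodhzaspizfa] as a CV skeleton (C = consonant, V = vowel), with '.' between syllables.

Nuclei (vowels): i, o, a, i, a → 5 syllables.
Between /i/ (V1) and /o/ (V2): /dhvl/ — longest licit onset from the right is /vl/, leaving /dh/ as coda.
Between /o/ (V2) and /a/ (V3): cluster /dhz/ — the longest permitted-onset suffix is /z/; onset = /z/, preceding coda = /dh/.
Between /a/ (V3) and /i/ (V4): /sp/ is a licit onset in full, so it all attaches to the next syllable.
Between /i/ (V4) and /a/ (V5): /zf/; trying suffixes from longest down, /f/ is the first permitted one, so coda /z/ | onset /f/.
Putting it together: vlidh.vlodh.za.spiz.fa.
Mapping each syllable to C/V: /vlidh/ → CCVCC, /vlodh/ → CCVCC, /za/ → CV, /spiz/ → CCVC, /fa/ → CV.

CCVCC.CCVCC.CV.CCVC.CV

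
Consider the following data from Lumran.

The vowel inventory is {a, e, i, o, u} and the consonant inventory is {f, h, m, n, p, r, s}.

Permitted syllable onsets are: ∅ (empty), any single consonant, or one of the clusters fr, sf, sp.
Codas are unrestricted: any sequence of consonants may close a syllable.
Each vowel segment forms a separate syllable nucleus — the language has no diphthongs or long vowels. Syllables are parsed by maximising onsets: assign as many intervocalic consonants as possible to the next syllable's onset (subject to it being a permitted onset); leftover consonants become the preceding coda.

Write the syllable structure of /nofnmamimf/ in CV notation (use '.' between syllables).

CVCC.CV.CVCC

The vowels are o, a, i — 3 nuclei, so 3 syllables.
σ1/σ2 boundary: cluster /fnm/ — the longest permitted-onset suffix is /m/; onset = /m/, preceding coda = /fn/.
σ2/σ3 boundary: /m/ → onset of the next syllable (single consonants are always licit onsets).
So the parse is nofn.ma.mimf.
Mapping each syllable to C/V: /nofn/ → CVCC, /ma/ → CV, /mimf/ → CVCC.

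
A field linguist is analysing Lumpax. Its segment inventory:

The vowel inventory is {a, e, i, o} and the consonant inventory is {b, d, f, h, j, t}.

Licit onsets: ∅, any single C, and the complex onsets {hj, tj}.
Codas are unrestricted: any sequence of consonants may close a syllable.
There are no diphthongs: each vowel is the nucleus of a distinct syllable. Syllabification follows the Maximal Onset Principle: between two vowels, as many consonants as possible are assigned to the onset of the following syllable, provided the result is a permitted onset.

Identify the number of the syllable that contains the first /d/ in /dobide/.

Nuclei (vowels): o, i, e → 3 syllables.
Between /o/ (V1) and /i/ (V2): /b/ is a single consonant, so it becomes the next onset.
Between /i/ (V2) and /e/ (V3): just /d/ — single C goes to the following onset.
Syllabification: do.bi.de.
The first /d/ is in the onset of syllable 1 (/do/).

1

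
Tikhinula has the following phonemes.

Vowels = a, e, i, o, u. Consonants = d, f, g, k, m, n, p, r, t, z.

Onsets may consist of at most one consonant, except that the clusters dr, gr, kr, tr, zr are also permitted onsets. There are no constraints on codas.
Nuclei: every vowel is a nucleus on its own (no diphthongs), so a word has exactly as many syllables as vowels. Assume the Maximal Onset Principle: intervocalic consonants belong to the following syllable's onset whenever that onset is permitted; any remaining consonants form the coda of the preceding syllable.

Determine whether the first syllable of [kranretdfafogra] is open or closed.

closed

Vowels present: a, e, a, o, a; each is a nucleus, giving 5 syllables.
σ1/σ2 boundary: /nr/; trying suffixes from longest down, /r/ is the first permitted one, so coda /n/ | onset /r/.
σ2/σ3 boundary: cluster /tdf/ — the longest permitted-onset suffix is /f/; onset = /f/, preceding coda = /td/.
σ3/σ4 boundary: /f/ → onset of the next syllable (single consonants are always licit onsets).
σ4/σ5 boundary: /gr/ — entire cluster is a permitted onset → onset /gr/, coda ∅.
So the parse is kran.retd.fa.fo.gra.
Syllable 1 is /kran/ with coda /n/, so it is closed.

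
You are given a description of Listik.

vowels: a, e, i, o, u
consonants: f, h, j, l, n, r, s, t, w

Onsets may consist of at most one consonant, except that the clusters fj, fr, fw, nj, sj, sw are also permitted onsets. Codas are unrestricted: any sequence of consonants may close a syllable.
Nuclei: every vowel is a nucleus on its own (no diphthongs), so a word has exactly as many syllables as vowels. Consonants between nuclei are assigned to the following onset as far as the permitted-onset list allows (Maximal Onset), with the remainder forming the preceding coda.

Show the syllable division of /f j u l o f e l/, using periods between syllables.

The vowels are u, o, e — 3 nuclei, so 3 syllables.
Between /u/ (V1) and /o/ (V2): /l/ → onset of the next syllable (single consonants are always licit onsets).
Between /o/ (V2) and /e/ (V3): just /f/ — single C goes to the following onset.

fju.lo.fel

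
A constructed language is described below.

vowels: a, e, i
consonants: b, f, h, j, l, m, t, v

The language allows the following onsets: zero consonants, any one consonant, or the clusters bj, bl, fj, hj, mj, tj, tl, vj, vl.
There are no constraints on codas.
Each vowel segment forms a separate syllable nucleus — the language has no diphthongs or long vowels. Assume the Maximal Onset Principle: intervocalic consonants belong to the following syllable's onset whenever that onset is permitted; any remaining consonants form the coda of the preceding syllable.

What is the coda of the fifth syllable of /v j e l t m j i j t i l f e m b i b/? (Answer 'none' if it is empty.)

The vowels are e, i, i, e, i — 5 nuclei, so 5 syllables.
Between /e/ (V1) and /i/ (V2): /ltmj/ splits as /lt/ + /mj/ (/mj/ is the longest suffix that is a licit onset).
Between /i/ (V2) and /i/ (V3): cluster /jt/ — the longest permitted-onset suffix is /t/; onset = /t/, preceding coda = /j/.
Between /i/ (V3) and /e/ (V4): /lf/ splits as /l/ + /f/ (/f/ is the longest suffix that is a licit onset).
Between /e/ (V4) and /i/ (V5): cluster /mb/ — the longest permitted-onset suffix is /b/; onset = /b/, preceding coda = /m/.
So the parse is vjelt.mjij.til.fem.bib.
Syllable 5 is /bib/: onset /b/, nucleus /i/, coda /b/.

b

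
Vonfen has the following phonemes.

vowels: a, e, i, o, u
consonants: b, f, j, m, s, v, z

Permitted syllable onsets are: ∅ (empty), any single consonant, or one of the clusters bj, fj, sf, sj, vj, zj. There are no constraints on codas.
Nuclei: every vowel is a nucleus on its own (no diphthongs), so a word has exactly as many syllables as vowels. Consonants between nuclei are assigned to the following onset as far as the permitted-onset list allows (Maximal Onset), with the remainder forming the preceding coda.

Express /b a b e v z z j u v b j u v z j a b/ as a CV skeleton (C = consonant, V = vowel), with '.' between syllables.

The vowels are a, e, u, u, a — 5 nuclei, so 5 syllables.
Between /a/ (V1) and /e/ (V2): /b/ is a single consonant, so it becomes the next onset.
Between /e/ (V2) and /u/ (V3): /vzzj/ — longest licit onset from the right is /zj/, leaving /vz/ as coda.
Between /u/ (V3) and /u/ (V4): cluster /vbj/ — the longest permitted-onset suffix is /bj/; onset = /bj/, preceding coda = /v/.
Between /u/ (V4) and /a/ (V5): /vzj/ — longest licit onset from the right is /zj/, leaving /v/ as coda.
Putting it together: ba.bevz.zjuv.bjuv.zjab.
Mapping each syllable to C/V: /ba/ → CV, /bevz/ → CVCC, /zjuv/ → CCVC, /bjuv/ → CCVC, /zjab/ → CCVC.

CV.CVCC.CCVC.CCVC.CCVC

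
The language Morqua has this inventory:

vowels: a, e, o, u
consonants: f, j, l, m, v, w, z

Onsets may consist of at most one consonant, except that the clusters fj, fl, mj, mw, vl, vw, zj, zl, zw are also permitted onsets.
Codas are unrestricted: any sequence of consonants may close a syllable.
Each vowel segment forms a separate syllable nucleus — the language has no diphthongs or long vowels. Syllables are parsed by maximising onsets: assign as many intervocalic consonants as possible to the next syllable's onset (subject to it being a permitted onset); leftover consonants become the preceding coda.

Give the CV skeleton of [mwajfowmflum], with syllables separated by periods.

CCVC.CVCC.CCVC

Vowels present: a, o, u; each is a nucleus, giving 3 syllables.
σ1/σ2 boundary: /jf/; trying suffixes from longest down, /f/ is the first permitted one, so coda /j/ | onset /f/.
σ2/σ3 boundary: cluster /wmfl/ — the longest permitted-onset suffix is /fl/; onset = /fl/, preceding coda = /wm/.
So the parse is mwaj.fowm.flum.
Mapping each syllable to C/V: /mwaj/ → CCVC, /fowm/ → CVCC, /flum/ → CCVC.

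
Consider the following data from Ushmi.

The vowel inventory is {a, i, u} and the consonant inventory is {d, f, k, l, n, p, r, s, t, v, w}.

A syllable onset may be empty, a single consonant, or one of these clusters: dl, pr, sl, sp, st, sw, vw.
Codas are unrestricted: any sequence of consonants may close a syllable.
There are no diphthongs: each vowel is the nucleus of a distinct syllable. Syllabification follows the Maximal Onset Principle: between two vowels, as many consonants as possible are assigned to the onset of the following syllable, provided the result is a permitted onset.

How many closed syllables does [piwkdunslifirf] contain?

Nuclei (vowels): i, u, i, i → 4 syllables.
Between /i/ (V1) and /u/ (V2): /wkd/ — longest licit onset from the right is /d/, leaving /wk/ as coda.
Between /u/ (V2) and /i/ (V3): cluster /nsl/ — the longest permitted-onset suffix is /sl/; onset = /sl/, preceding coda = /n/.
Between /i/ (V3) and /i/ (V4): /f/ is a single consonant, so it becomes the next onset.
So the parse is piwk.dun.sli.firf.
Classifying each syllable: /piwk/ (closed), /dun/ (closed), /sli/ (open), /firf/ (closed).
Closed syllables: 3.

3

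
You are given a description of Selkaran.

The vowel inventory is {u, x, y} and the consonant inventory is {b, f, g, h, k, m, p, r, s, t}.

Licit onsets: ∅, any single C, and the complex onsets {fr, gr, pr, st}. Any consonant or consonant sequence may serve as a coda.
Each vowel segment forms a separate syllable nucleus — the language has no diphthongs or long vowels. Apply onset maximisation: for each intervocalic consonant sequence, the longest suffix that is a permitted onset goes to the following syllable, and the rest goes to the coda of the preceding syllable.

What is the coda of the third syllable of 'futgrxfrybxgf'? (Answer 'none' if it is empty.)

Vowels present: u, x, y, x; each is a nucleus, giving 4 syllables.
σ1/σ2 boundary: /tgr/ — longest licit onset from the right is /gr/, leaving /t/ as coda.
σ2/σ3 boundary: /fr/ — entire cluster is a permitted onset → onset /fr/, coda ∅.
σ3/σ4 boundary: /b/ is a single consonant, so it becomes the next onset.
Putting it together: fut.grx.fry.bxgf.
Syllable 3 is /fry/: onset /fr/, nucleus /y/, coda ∅.

none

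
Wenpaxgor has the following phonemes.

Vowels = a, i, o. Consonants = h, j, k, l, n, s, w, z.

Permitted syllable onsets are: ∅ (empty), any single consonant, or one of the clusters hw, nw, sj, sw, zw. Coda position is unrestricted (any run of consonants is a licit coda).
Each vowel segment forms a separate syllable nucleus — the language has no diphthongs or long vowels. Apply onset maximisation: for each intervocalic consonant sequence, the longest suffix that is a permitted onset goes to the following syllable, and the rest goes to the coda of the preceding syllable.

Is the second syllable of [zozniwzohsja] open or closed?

Vowels present: o, i, o, a; each is a nucleus, giving 4 syllables.
/o…i/ gap (V1→V2): /zn/ splits as /z/ + /n/ (/n/ is the longest suffix that is a licit onset).
/i…o/ gap (V2→V3): /wz/; trying suffixes from longest down, /z/ is the first permitted one, so coda /w/ | onset /z/.
/o…a/ gap (V3→V4): cluster /hsj/ — the longest permitted-onset suffix is /sj/; onset = /sj/, preceding coda = /h/.
Putting it together: zoz.niw.zoh.sja.
Syllable 2 is /niw/ with coda /w/, so it is closed.

closed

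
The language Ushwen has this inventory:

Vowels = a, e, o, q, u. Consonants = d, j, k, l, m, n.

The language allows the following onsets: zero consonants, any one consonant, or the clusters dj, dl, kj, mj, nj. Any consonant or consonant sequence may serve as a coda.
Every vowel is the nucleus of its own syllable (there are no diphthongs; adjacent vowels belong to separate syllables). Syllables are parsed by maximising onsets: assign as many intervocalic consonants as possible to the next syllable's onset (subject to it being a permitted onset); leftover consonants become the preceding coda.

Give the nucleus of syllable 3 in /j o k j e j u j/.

u

Nuclei (vowels): o, e, u → 3 syllables.
The third nucleus (vowel 3 from the left) is /u/.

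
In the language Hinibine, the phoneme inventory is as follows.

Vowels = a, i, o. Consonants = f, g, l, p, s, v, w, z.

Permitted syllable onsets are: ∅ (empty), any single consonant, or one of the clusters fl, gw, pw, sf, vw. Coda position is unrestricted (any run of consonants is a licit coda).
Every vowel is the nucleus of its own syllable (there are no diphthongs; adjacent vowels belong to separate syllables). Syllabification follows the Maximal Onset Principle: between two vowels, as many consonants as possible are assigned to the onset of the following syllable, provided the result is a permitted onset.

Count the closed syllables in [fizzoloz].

Nuclei (vowels): i, o, o → 3 syllables.
Between /i/ (V1) and /o/ (V2): cluster /zz/ — the longest permitted-onset suffix is /z/; onset = /z/, preceding coda = /z/.
Between /o/ (V2) and /o/ (V3): just /l/ — single C goes to the following onset.
Result: fiz.zo.loz.
Classifying each syllable: /fiz/ (closed), /zo/ (open), /loz/ (closed).
Closed syllables: 2.

2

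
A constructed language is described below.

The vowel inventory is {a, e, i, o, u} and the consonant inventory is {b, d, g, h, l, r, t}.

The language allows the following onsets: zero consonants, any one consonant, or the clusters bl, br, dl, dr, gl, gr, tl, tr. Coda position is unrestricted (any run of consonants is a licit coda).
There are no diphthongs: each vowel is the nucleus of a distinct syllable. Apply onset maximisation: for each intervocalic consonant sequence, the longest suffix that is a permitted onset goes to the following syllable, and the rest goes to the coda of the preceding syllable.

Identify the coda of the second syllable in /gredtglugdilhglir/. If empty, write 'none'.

Nuclei (vowels): e, u, i, i → 4 syllables.
Between /e/ (V1) and /u/ (V2): /dtgl/ splits as /dt/ + /gl/ (/gl/ is the longest suffix that is a licit onset).
Between /u/ (V2) and /i/ (V3): /gd/; trying suffixes from longest down, /d/ is the first permitted one, so coda /g/ | onset /d/.
Between /i/ (V3) and /i/ (V4): cluster /lhgl/ — the longest permitted-onset suffix is /gl/; onset = /gl/, preceding coda = /lh/.
Putting it together: gredt.glug.dilh.glir.
Syllable 2 is /glug/: onset /gl/, nucleus /u/, coda /g/.

g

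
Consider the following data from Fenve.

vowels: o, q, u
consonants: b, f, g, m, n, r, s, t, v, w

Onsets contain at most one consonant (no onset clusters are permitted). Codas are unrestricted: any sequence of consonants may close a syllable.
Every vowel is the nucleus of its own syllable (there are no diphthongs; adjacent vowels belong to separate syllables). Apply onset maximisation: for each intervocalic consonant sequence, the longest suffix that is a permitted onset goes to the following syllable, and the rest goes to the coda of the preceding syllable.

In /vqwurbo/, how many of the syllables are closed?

The vowels are q, u, o — 3 nuclei, so 3 syllables.
V1 /q/ – V2 /u/: /w/ → onset of the next syllable (single consonants are always licit onsets).
V2 /u/ – V3 /o/: cluster /rb/ — the longest permitted-onset suffix is /b/; onset = /b/, preceding coda = /r/.
So the parse is vq.wur.bo.
Classifying each syllable: /vq/ (open), /wur/ (closed), /bo/ (open).
Closed syllables: 1.

1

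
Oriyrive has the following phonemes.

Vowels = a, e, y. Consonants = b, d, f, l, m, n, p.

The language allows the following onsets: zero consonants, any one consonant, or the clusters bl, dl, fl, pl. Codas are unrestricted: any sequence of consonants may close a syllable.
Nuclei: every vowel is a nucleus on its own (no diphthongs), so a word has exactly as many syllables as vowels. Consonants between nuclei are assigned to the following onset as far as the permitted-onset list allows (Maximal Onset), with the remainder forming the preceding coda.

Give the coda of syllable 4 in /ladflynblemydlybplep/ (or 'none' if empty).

Nuclei (vowels): a, y, e, y, y, e → 6 syllables.
/a…y/ gap (V1→V2): /dfl/; trying suffixes from longest down, /fl/ is the first permitted one, so coda /d/ | onset /fl/.
/y…e/ gap (V2→V3): /nbl/ splits as /n/ + /bl/ (/bl/ is the longest suffix that is a licit onset).
/e…y/ gap (V3→V4): just /m/ — single C goes to the following onset.
/y…y/ gap (V4→V5): /dl/ is a licit onset in full, so it all attaches to the next syllable.
/y…e/ gap (V5→V6): cluster /bpl/ — the longest permitted-onset suffix is /pl/; onset = /pl/, preceding coda = /b/.
Syllabification: lad.flyn.ble.my.dlyb.plep.
Syllable 4 is /my/: onset /m/, nucleus /y/, coda ∅.

none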